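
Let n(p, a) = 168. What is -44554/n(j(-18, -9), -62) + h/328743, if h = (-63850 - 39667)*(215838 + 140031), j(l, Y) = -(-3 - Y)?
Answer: -344639630527/3068268 ≈ -1.1232e+5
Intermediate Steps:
j(l, Y) = 3 + Y
h = -36838491273 (h = -103517*355869 = -36838491273)
-44554/n(j(-18, -9), -62) + h/328743 = -44554/168 - 36838491273/328743 = -44554*1/168 - 36838491273*1/328743 = -22277/84 - 4093165697/36527 = -344639630527/3068268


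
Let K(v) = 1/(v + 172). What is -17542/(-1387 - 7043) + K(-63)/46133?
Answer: 44104951402/21195114855 ≈ 2.0809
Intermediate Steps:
K(v) = 1/(172 + v)
-17542/(-1387 - 7043) + K(-63)/46133 = -17542/(-1387 - 7043) + 1/((172 - 63)*46133) = -17542/(-8430) + (1/46133)/109 = -17542*(-1/8430) + (1/109)*(1/46133) = 8771/4215 + 1/5028497 = 44104951402/21195114855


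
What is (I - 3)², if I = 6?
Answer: 9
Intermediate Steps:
(I - 3)² = (6 - 3)² = 3² = 9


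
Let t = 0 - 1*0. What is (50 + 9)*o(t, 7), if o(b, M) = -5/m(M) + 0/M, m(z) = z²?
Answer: -295/49 ≈ -6.0204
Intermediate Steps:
t = 0 (t = 0 + 0 = 0)
o(b, M) = -5/M² (o(b, M) = -5/M² + 0/M = -5/M² + 0 = -5/M²)
(50 + 9)*o(t, 7) = (50 + 9)*(-5/7²) = 59*(-5*1/49) = 59*(-5/49) = -295/49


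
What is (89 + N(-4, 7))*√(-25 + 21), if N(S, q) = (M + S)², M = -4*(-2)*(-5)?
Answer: 4050*I ≈ 4050.0*I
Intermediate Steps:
M = -40 (M = 8*(-5) = -40)
N(S, q) = (-40 + S)²
(89 + N(-4, 7))*√(-25 + 21) = (89 + (-40 - 4)²)*√(-25 + 21) = (89 + (-44)²)*√(-4) = (89 + 1936)*(2*I) = 2025*(2*I) = 4050*I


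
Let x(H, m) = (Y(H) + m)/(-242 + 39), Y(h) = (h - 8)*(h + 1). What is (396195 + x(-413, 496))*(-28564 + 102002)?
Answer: 5893666594006/203 ≈ 2.9033e+10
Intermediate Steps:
Y(h) = (1 + h)*(-8 + h) (Y(h) = (-8 + h)*(1 + h) = (1 + h)*(-8 + h))
x(H, m) = 8/203 - m/203 - H²/203 + H/29 (x(H, m) = ((-8 + H² - 7*H) + m)/(-242 + 39) = (-8 + m + H² - 7*H)/(-203) = (-8 + m + H² - 7*H)*(-1/203) = 8/203 - m/203 - H²/203 + H/29)
(396195 + x(-413, 496))*(-28564 + 102002) = (396195 + (8/203 - 1/203*496 - 1/203*(-413)² + (1/29)*(-413)))*(-28564 + 102002) = (396195 + (8/203 - 496/203 - 1/203*170569 - 413/29))*73438 = (396195 + (8/203 - 496/203 - 24367/29 - 413/29))*73438 = (396195 - 173948/203)*73438 = (80253637/203)*73438 = 5893666594006/203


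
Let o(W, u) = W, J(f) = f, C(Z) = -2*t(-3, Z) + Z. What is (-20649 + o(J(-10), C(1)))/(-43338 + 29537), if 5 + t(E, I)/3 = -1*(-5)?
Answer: 20659/13801 ≈ 1.4969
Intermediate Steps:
t(E, I) = 0 (t(E, I) = -15 + 3*(-1*(-5)) = -15 + 3*5 = -15 + 15 = 0)
C(Z) = Z (C(Z) = -2*0 + Z = 0 + Z = Z)
(-20649 + o(J(-10), C(1)))/(-43338 + 29537) = (-20649 - 10)/(-43338 + 29537) = -20659/(-13801) = -20659*(-1/13801) = 20659/13801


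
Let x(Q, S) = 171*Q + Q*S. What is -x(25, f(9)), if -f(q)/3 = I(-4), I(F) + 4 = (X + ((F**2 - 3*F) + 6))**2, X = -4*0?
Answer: 82125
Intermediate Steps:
X = 0
I(F) = -4 + (6 + F**2 - 3*F)**2 (I(F) = -4 + (0 + ((F**2 - 3*F) + 6))**2 = -4 + (0 + (6 + F**2 - 3*F))**2 = -4 + (6 + F**2 - 3*F)**2)
f(q) = -3456 (f(q) = -3*(-4 + (6 + (-4)**2 - 3*(-4))**2) = -3*(-4 + (6 + 16 + 12)**2) = -3*(-4 + 34**2) = -3*(-4 + 1156) = -3*1152 = -3456)
-x(25, f(9)) = -25*(171 - 3456) = -25*(-3285) = -1*(-82125) = 82125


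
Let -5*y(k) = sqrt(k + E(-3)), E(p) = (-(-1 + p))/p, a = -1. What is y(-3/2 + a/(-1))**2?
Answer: -11/150 ≈ -0.073333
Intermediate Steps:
E(p) = (1 - p)/p
y(k) = -sqrt(-4/3 + k)/5 (y(k) = -sqrt(k + (1 - 1*(-3))/(-3))/5 = -sqrt(k - (1 + 3)/3)/5 = -sqrt(k - 1/3*4)/5 = -sqrt(k - 4/3)/5 = -sqrt(-4/3 + k)/5)
y(-3/2 + a/(-1))**2 = (-sqrt(-12 + 9*(-3/2 - 1/(-1)))/15)**2 = (-sqrt(-12 + 9*(-3*1/2 - 1*(-1)))/15)**2 = (-sqrt(-12 + 9*(-3/2 + 1))/15)**2 = (-sqrt(-12 + 9*(-1/2))/15)**2 = (-sqrt(-12 - 9/2)/15)**2 = (-I*sqrt(66)/30)**2 = -11/150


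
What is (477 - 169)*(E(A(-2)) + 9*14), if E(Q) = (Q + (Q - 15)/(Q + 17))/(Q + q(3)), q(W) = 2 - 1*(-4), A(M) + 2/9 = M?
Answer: 12445774/323 ≈ 38532.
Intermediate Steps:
A(M) = -2/9 + M
q(W) = 6 (q(W) = 2 + 4 = 6)
E(Q) = (Q + (-15 + Q)/(17 + Q))/(6 + Q) (E(Q) = (Q + (Q - 15)/(Q + 17))/(Q + 6) = (Q + (-15 + Q)/(17 + Q))/(6 + Q))
(477 - 169)*(E(A(-2)) + 9*14) = (477 - 169)*((-15 + (-2/9 - 2)² + 18*(-2/9 - 2))/(102 + (-2/9 - 2)² + 23*(-2/9 - 2)) + 9*14) = 308*((-15 + (-20/9)² + 18*(-20/9))/(102 + (-20/9)² + 23*(-20/9)) + 126) = 308*((-15 + 400/81 - 40)/(102 + 400/81 - 460/9) + 126) = 308*(-4055/81/(4522/81) + 126) = 308*((81/4522)*(-4055/81) + 126) = 308*(-4055/4522 + 126) = 308*(565717/4522) = 12445774/323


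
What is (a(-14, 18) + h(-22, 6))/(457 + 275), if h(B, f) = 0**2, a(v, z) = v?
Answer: -7/366 ≈ -0.019126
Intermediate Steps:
h(B, f) = 0
(a(-14, 18) + h(-22, 6))/(457 + 275) = (-14 + 0)/(457 + 275) = -14/732 = -14*1/732 = -7/366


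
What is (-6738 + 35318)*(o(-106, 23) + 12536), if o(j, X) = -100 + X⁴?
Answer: 8353276660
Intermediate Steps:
(-6738 + 35318)*(o(-106, 23) + 12536) = (-6738 + 35318)*((-100 + 23⁴) + 12536) = 28580*((-100 + 279841) + 12536) = 28580*(279741 + 12536) = 28580*292277 = 8353276660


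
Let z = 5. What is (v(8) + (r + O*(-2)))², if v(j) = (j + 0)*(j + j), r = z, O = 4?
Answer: 15625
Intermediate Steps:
r = 5
v(j) = 2*j² (v(j) = j*(2*j) = 2*j²)
(v(8) + (r + O*(-2)))² = (2*8² + (5 + 4*(-2)))² = (2*64 + (5 - 8))² = (128 - 3)² = 125² = 15625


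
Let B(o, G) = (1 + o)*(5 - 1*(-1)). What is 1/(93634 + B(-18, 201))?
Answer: 1/93532 ≈ 1.0692e-5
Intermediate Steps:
B(o, G) = 6 + 6*o (B(o, G) = (1 + o)*(5 + 1) = (1 + o)*6 = 6 + 6*o)
1/(93634 + B(-18, 201)) = 1/(93634 + (6 + 6*(-18))) = 1/(93634 + (6 - 108)) = 1/(93634 - 102) = 1/93532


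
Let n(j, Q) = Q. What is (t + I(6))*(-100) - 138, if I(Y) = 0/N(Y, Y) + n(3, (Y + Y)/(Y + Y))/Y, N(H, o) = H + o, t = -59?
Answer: 17236/3 ≈ 5745.3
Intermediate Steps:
I(Y) = 1/Y (I(Y) = 0/(Y + Y) + ((Y + Y)/(Y + Y))/Y = 0/((2*Y)) + ((2*Y)/((2*Y)))/Y = 0*(1/(2*Y)) + ((2*Y)*(1/(2*Y)))/Y = 0 + 1/Y = 1/Y)
(t + I(6))*(-100) - 138 = (-59 + 1/6)*(-100) - 138 = -353/6*(-100) - 138 = 17650/3 - 138 = 17236/3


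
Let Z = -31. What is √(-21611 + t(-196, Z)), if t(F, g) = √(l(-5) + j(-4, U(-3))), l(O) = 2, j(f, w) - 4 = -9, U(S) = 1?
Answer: √(-21611 + I*√3) ≈ 0.0059 + 147.01*I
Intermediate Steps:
j(f, w) = -5 (j(f, w) = 4 - 9 = -5)
t(F, g) = I*√3 (t(F, g) = √(2 - 5) = √(-3) = I*√3)
√(-21611 + t(-196, Z)) = √(-21611 + I*√3)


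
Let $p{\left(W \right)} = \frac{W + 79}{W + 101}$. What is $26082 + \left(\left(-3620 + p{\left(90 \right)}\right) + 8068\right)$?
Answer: $\frac{5831399}{191} \approx 30531.0$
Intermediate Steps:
$p{\left(W \right)} = \frac{79 + W}{101 + W}$
$26082 + \left(\left(-3620 + p{\left(90 \right)}\right) + 8068\right) = 26082 + \left(\left(-3620 + \frac{79 + 90}{101 + 90}\right) + 8068\right) = 26082 + \left(\left(-3620 + \frac{1}{191} \cdot 169\right) + 8068\right) = 26082 + \left(\left(-3620 + \frac{169}{191}\right) + 8068\right) = 26082 + \left(- \frac{691251}{191} + 8068\right) = 26082 + \frac{849737}{191} = \frac{5831399}{191}$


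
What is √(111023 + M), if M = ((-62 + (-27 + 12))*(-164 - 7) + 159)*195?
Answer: √2709593 ≈ 1646.1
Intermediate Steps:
M = 2598570 (M = ((-62 - 15)*(-171) + 159)*195 = (-77*(-171) + 159)*195 = (13167 + 159)*195 = 13326*195 = 2598570)
√(111023 + M) = √(111023 + 2598570) = √2709593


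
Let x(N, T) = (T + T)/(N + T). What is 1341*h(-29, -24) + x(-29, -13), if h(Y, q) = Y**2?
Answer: 23683414/21 ≈ 1.1278e+6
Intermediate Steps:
x(N, T) = 2*T/(N + T) (x(N, T) = (2*T)/(N + T) = 2*T/(N + T))
1341*h(-29, -24) + x(-29, -13) = 1341*(-29)**2 + 2*(-13)/(-29 - 13) = 1341*841 + 2*(-13)/(-42) = 1127781 + 2*(-13)*(-1/42) = 1127781 + 13/21 = 23683414/21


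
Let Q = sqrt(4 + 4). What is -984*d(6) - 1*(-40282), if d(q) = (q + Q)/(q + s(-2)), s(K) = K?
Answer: 38806 - 492*sqrt(2) ≈ 38110.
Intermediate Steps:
Q = 2*sqrt(2) (Q = sqrt(8) = 2*sqrt(2) ≈ 2.8284)
d(q) = (q + 2*sqrt(2))/(-2 + q) (d(q) = (q + 2*sqrt(2))/(q - 2) = (q + 2*sqrt(2))/(-2 + q))
-984*d(6) - 1*(-40282) = -984*(6 + 2*sqrt(2))/(-2 + 6) - 1*(-40282) = -984*(6 + 2*sqrt(2))/4 + 40282 = -246*(6 + 2*sqrt(2)) + 40282 = -984*(3/2 + sqrt(2)/2) + 40282 = (-1476 - 492*sqrt(2)) + 40282 = 38806 - 492*sqrt(2)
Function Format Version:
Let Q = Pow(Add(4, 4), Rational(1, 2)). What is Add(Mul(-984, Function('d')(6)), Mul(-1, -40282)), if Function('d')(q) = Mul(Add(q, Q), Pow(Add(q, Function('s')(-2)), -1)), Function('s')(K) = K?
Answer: Add(38806, Mul(-492, Pow(2, Rational(1, 2)))) ≈ 38110.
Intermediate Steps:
Q = Mul(2, Pow(2, Rational(1, 2))) (Q = Pow(8, Rational(1, 2)) = Mul(2, Pow(2, Rational(1, 2))) ≈ 2.8284)
Function('d')(q) = Mul(Pow(Add(-2, q), -1), Add(q, Mul(2, Pow(2, Rational(1, 2))))) (Function('d')(q) = Mul(Add(q, Mul(2, Pow(2, Rational(1, 2)))), Pow(Add(q, -2), -1)) = Mul(Add(q, Mul(2, Pow(2, Rational(1, 2)))), Pow(Add(-2, q), -1)) = Mul(Pow(Add(-2, q), -1), Add(q, Mul(2, Pow(2, Rational(1, 2))))))
Add(Mul(-984, Function('d')(6)), Mul(-1, -40282)) = Add(Mul(-984, Mul(Pow(Add(-2, 6), -1), Add(6, Mul(2, Pow(2, Rational(1, 2)))))), Mul(-1, -40282)) = Add(Mul(-984, Mul(Pow(4, -1), Add(6, Mul(2, Pow(2, Rational(1, 2)))))), 40282) = Add(Mul(-984, Mul(Rational(1, 4), Add(6, Mul(2, Pow(2, Rational(1, 2)))))), 40282) = Add(Mul(-984, Add(Rational(3, 2), Mul(Rational(1, 2), Pow(2, Rational(1, 2))))), 40282) = Add(Add(-1476, Mul(-492, Pow(2, Rational(1, 2)))), 40282) = Add(38806, Mul(-492, Pow(2, Rational(1, 2))))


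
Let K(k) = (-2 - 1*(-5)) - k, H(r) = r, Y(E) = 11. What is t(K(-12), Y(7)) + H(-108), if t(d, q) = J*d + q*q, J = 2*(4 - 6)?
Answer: -47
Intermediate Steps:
J = -4 (J = 2*(-2) = -4)
K(k) = 3 - k (K(k) = (-2 + 5) - k = 3 - k)
t(d, q) = q² - 4*d (t(d, q) = -4*d + q*q = -4*d + q² = q² - 4*d)
t(K(-12), Y(7)) + H(-108) = (11² - 4*(3 - 1*(-12))) - 108 = (121 - 4*(3 + 12)) - 108 = (121 - 4*15) - 108 = (121 - 60) - 108 = 61 - 108 = -47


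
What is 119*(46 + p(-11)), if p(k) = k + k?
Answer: 2856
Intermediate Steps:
p(k) = 2*k
119*(46 + p(-11)) = 119*(46 + 2*(-11)) = 119*(46 - 22) = 119*24 = 2856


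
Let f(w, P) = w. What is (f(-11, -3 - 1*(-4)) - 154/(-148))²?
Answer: 543169/5476 ≈ 99.191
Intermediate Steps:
(f(-11, -3 - 1*(-4)) - 154/(-148))² = (-11 - 154/(-148))² = (-11 - 154*(-1/148))² = (-11 + 77/74)² = (-737/74)² = 543169/5476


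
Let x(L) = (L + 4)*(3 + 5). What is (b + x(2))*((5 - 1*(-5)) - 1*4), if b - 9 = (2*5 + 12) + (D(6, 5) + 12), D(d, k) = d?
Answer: 582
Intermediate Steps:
x(L) = 32 + 8*L (x(L) = (4 + L)*8 = 32 + 8*L)
b = 49 (b = 9 + ((2*5 + 12) + (6 + 12)) = 9 + ((10 + 12) + 18) = 9 + (22 + 18) = 9 + 40 = 49)
(b + x(2))*((5 - 1*(-5)) - 1*4) = (49 + (32 + 8*2))*((5 - 1*(-5)) - 1*4) = (49 + (32 + 16))*((5 + 5) - 4) = (49 + 48)*(10 - 4) = 97*6 = 582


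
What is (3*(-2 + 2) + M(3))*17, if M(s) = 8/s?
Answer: 136/3 ≈ 45.333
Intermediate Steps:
(3*(-2 + 2) + M(3))*17 = (3*(-2 + 2) + 8/3)*17 = (3*0 + 8*(⅓))*17 = (0 + 8/3)*17 = (8/3)*17 = 136/3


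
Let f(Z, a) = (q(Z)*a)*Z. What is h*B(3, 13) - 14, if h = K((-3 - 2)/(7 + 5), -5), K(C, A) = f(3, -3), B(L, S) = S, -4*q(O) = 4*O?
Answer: 337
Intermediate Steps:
q(O) = -O
f(Z, a) = -a*Z² (f(Z, a) = ((-Z)*a)*Z = (-Z*a)*Z = -a*Z²)
K(C, A) = 27 (K(C, A) = -1*(-3)*3² = -1*(-3)*9 = 27)
h = 27
h*B(3, 13) - 14 = 27*13 - 14 = 351 - 14 = 337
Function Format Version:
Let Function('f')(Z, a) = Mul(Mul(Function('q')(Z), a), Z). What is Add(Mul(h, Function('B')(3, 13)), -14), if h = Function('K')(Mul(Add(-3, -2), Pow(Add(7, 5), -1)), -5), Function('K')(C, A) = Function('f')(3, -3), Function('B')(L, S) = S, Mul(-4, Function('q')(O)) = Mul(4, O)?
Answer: 337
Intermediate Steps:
Function('q')(O) = Mul(-1, O) (Function('q')(O) = Mul(Rational(-1, 4), Mul(4, O)) = Mul(-1, O))
Function('f')(Z, a) = Mul(-1, a, Pow(Z, 2)) (Function('f')(Z, a) = Mul(Mul(Mul(-1, Z), a), Z) = Mul(Mul(-1, Z, a), Z) = Mul(-1, a, Pow(Z, 2)))
Function('K')(C, A) = 27 (Function('K')(C, A) = Mul(-1, -3, Pow(3, 2)) = Mul(-1, -3, 9) = 27)
h = 27
Add(Mul(h, Function('B')(3, 13)), -14) = Add(Mul(27, 13), -14) = Add(351, -14) = 337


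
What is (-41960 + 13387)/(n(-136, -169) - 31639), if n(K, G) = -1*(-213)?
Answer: 28573/31426 ≈ 0.90921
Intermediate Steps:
n(K, G) = 213
(-41960 + 13387)/(n(-136, -169) - 31639) = (-41960 + 13387)/(213 - 31639) = -28573/(-31426) = -28573*(-1/31426) = 28573/31426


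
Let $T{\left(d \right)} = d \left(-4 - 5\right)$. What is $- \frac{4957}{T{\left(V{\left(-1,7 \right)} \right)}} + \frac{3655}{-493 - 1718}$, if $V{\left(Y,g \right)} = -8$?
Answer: $- \frac{3741029}{53064} \approx -70.5$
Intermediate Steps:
$T{\left(d \right)} = - 9 d$ ($T{\left(d \right)} = d \left(-9\right) = - 9 d$)
$- \frac{4957}{T{\left(V{\left(-1,7 \right)} \right)}} + \frac{3655}{-493 - 1718} = - \frac{4957}{\left(-9\right) \left(-8\right)} + \frac{3655}{-493 - 1718} = - \frac{4957}{72} + \frac{3655}{-493 - 1718} = \left(-4957\right) \frac{1}{72} + \frac{3655}{-2211} = - \frac{4957}{72} + 3655 \left(- \frac{1}{2211}\right) = - \frac{4957}{72} - \frac{3655}{2211} = - \frac{3741029}{53064}$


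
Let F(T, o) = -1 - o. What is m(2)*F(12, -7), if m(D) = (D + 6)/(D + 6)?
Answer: 6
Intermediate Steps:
m(D) = 1 (m(D) = (6 + D)/(6 + D) = 1)
m(2)*F(12, -7) = 1*(-1 - 1*(-7)) = 1*(-1 + 7) = 1*6 = 6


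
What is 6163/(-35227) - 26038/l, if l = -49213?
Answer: 613940907/1733626351 ≈ 0.35414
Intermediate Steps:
6163/(-35227) - 26038/l = 6163/(-35227) - 26038/(-49213) = 6163*(-1/35227) - 26038*(-1/49213) = -6163/35227 + 26038/49213 = 613940907/1733626351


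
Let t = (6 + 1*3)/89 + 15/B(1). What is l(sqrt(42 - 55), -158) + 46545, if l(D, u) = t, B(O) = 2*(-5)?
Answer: 8284761/178 ≈ 46544.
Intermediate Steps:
B(O) = -10
t = -249/178 (t = (6 + 1*3)/89 + 15/(-10) = (6 + 3)*(1/89) + 15*(-1/10) = 9*(1/89) - 3/2 = 9/89 - 3/2 = -249/178 ≈ -1.3989)
l(D, u) = -249/178
l(sqrt(42 - 55), -158) + 46545 = -249/178 + 46545 = 8284761/178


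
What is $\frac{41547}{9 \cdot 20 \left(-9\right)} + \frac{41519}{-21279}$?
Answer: $- \frac{105704377}{3830220} \approx -27.597$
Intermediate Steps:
$\frac{41547}{9 \cdot 20 \left(-9\right)} + \frac{41519}{-21279} = \frac{41547}{180 \left(-9\right)} + 41519 \left(- \frac{1}{21279}\right) = \frac{41547}{-1620} - \frac{41519}{21279} = 41547 \left(- \frac{1}{1620}\right) - \frac{41519}{21279} = - \frac{13849}{540} - \frac{41519}{21279} = - \frac{105704377}{3830220}$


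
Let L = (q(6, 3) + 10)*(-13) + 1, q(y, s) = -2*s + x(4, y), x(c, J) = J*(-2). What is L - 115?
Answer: -10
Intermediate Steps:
x(c, J) = -2*J
q(y, s) = -2*s - 2*y
L = 105 (L = ((-2*3 - 2*6) + 10)*(-13) + 1 = ((-6 - 12) + 10)*(-13) + 1 = (-18 + 10)*(-13) + 1 = -8*(-13) + 1 = 104 + 1 = 105)
L - 115 = 105 - 115 = -10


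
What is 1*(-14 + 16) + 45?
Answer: 47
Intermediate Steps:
1*(-14 + 16) + 45 = 1*2 + 45 = 2 + 45 = 47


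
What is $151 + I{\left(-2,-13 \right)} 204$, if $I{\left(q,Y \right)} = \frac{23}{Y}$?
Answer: $- \frac{2729}{13} \approx -209.92$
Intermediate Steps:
$151 + I{\left(-2,-13 \right)} 204 = 151 + \frac{23}{-13} \cdot 204 = 151 + 23 \left(- \frac{1}{13}\right) 204 = 151 - \frac{4692}{13} = - \frac{2729}{13}$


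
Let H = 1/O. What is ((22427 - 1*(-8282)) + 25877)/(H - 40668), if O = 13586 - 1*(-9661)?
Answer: -1315454742/945408995 ≈ -1.3914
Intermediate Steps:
O = 23247 (O = 13586 + 9661 = 23247)
H = 1/23247 ≈ 4.3016e-5
((22427 - 1*(-8282)) + 25877)/(H - 40668) = ((22427 - 1*(-8282)) + 25877)/(1/23247 - 40668) = ((22427 + 8282) + 25877)/(-945408995/23247) = (30709 + 25877)*(-23247/945408995) = 56586*(-23247/945408995) = -1315454742/945408995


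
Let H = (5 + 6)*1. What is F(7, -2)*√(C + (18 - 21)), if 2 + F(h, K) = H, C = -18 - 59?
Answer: 36*I*√5 ≈ 80.498*I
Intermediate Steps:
C = -77
H = 11 (H = 11*1 = 11)
F(h, K) = 9 (F(h, K) = -2 + 11 = 9)
F(7, -2)*√(C + (18 - 21)) = 9*√(-77 + (18 - 21)) = 9*√(-77 - 3) = 9*√(-80) = 9*(4*I*√5) = 36*I*√5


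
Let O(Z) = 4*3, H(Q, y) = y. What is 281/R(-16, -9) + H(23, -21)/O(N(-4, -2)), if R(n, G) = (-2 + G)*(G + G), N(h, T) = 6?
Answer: -131/396 ≈ -0.33081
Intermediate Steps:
O(Z) = 12
R(n, G) = 2*G*(-2 + G) (R(n, G) = (-2 + G)*(2*G) = 2*G*(-2 + G))
281/R(-16, -9) + H(23, -21)/O(N(-4, -2)) = 281/((2*(-9)*(-2 - 9))) - 21/12 = 281/((2*(-9)*(-11))) - 21*1/12 = 281/198 - 7/4 = -131/396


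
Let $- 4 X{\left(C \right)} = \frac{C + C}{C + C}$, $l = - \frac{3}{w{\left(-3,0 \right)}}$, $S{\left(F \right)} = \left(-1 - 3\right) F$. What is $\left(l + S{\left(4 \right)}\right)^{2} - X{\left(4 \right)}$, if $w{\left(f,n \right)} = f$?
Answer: $\frac{901}{4} \approx 225.25$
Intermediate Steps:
$S{\left(F \right)} = - 4 F$
$l = 1$ ($l = - \frac{3}{-3} = \left(-3\right) \left(- \frac{1}{3}\right) = 1$)
$X{\left(C \right)} = - \frac{1}{4}$ ($X{\left(C \right)} = - \frac{\left(C + C\right) \frac{1}{C + C}}{4} = - \frac{2 C \frac{1}{2 C}}{4} = \left(- \frac{1}{4}\right) 1 = - \frac{1}{4}$)
$\left(l + S{\left(4 \right)}\right)^{2} - X{\left(4 \right)} = \left(1 - 16\right)^{2} - - \frac{1}{4} = \left(1 - 16\right)^{2} + \frac{1}{4} = \left(-15\right)^{2} + \frac{1}{4} = 225 + \frac{1}{4} = \frac{901}{4}$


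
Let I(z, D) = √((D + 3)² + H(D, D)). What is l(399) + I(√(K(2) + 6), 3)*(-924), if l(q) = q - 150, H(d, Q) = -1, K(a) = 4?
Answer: 249 - 924*√35 ≈ -5217.5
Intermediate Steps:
l(q) = -150 + q
I(z, D) = √(-1 + (3 + D)²) (I(z, D) = √((D + 3)² - 1) = √((3 + D)² - 1) = √(-1 + (3 + D)²))
l(399) + I(√(K(2) + 6), 3)*(-924) = (-150 + 399) + √(-1 + (3 + 3)²)*(-924) = 249 + √(-1 + 6²)*(-924) = 249 + √(-1 + 36)*(-924) = 249 + √35*(-924) = 249 - 924*√35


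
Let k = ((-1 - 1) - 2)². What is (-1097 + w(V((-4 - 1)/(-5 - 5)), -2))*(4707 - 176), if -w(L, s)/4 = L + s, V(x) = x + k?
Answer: -5233305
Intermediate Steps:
k = 16 (k = (-2 - 2)² = (-4)² = 16)
V(x) = 16 + x (V(x) = x + 16 = 16 + x)
w(L, s) = -4*L - 4*s (w(L, s) = -4*(L + s) = -4*L - 4*s)
(-1097 + w(V((-4 - 1)/(-5 - 5)), -2))*(4707 - 176) = (-1097 + (-4*(16 + (-4 - 1)/(-5 - 5)) - 4*(-2)))*(4707 - 176) = (-1097 + (-4*(16 - 5/(-10)) + 8))*4531 = (-1097 + (-4*(16 - 5*(-⅒)) + 8))*4531 = (-1097 + (-4*(16 + ½) + 8))*4531 = (-1097 + (-4*33/2 + 8))*4531 = (-1097 + (-66 + 8))*4531 = (-1097 - 58)*4531 = -1155*4531 = -5233305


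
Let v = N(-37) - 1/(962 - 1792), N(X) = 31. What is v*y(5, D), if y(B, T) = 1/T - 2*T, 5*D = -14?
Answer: 9443277/58100 ≈ 162.53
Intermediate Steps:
D = -14/5 (D = (⅕)*(-14) = -14/5 ≈ -2.8000)
v = 25731/830 (v = 31 - 1/(962 - 1792) = 31 - 1/(-830) = 31 - 1*(-1/830) = 31 + 1/830 = 25731/830 ≈ 31.001)
v*y(5, D) = 25731*(1/(-14/5) - 2*(-14/5))/830 = 25731*(-5/14 + 28/5)/830 = (25731/830)*(367/70) = 9443277/58100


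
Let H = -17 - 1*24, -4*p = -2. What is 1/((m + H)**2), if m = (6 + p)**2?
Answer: 16/25 ≈ 0.64000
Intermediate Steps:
p = 1/2 (p = -1/4*(-2) = 1/2 ≈ 0.50000)
H = -41 (H = -17 - 24 = -41)
m = 169/4 (m = (6 + 1/2)**2 = (13/2)**2 = 169/4 ≈ 42.250)
1/((m + H)**2) = 1/((169/4 - 41)**2) = 1/((5/4)**2) = 1/(25/16) = 16/25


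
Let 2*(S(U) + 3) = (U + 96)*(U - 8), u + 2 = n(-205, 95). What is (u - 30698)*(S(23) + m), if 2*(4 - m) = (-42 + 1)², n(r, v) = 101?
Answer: -1621747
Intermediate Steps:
u = 99 (u = -2 + 101 = 99)
S(U) = -3 + (-8 + U)*(96 + U)/2 (S(U) = -3 + ((U + 96)*(U - 8))/2 = -3 + ((96 + U)*(-8 + U))/2 = -3 + ((-8 + U)*(96 + U))/2 = -3 + (-8 + U)*(96 + U)/2)
m = -1673/2 (m = 4 - (-42 + 1)²/2 = 4 - ½*(-41)² = 4 - ½*1681 = 4 - 1681/2 = -1673/2 ≈ -836.50)
(u - 30698)*(S(23) + m) = (99 - 30698)*((-387 + (½)*23² + 44*23) - 1673/2) = -30599*((-387 + (½)*529 + 1012) - 1673/2) = -30599*((-387 + 529/2 + 1012) - 1673/2) = -30599*(1779/2 - 1673/2) = -30599*53 = -1621747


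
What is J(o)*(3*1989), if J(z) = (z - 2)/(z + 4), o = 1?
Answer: -5967/5 ≈ -1193.4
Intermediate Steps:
J(z) = (-2 + z)/(4 + z)
J(o)*(3*1989) = ((-2 + 1)/(4 + 1))*(3*1989) = (-1/5)*5967 = ((1/5)*(-1))*5967 = -1/5*5967 = -5967/5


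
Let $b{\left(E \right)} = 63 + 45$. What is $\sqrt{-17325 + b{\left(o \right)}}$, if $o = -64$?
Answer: $3 i \sqrt{1913} \approx 131.21 i$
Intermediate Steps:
$b{\left(E \right)} = 108$
$\sqrt{-17325 + b{\left(o \right)}} = \sqrt{-17325 + 108} = \sqrt{-17217} = 3 i \sqrt{1913}$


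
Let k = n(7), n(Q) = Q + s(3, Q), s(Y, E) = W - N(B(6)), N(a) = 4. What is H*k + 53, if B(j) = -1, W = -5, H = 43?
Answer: -33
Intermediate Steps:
s(Y, E) = -9 (s(Y, E) = -5 - 1*4 = -5 - 4 = -9)
n(Q) = -9 + Q (n(Q) = Q - 9 = -9 + Q)
k = -2 (k = -9 + 7 = -2)
H*k + 53 = 43*(-2) + 53 = -86 + 53 = -33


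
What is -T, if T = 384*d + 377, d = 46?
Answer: -18041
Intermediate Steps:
T = 18041 (T = 384*46 + 377 = 17664 + 377 = 18041)
-T = -1*18041 = -18041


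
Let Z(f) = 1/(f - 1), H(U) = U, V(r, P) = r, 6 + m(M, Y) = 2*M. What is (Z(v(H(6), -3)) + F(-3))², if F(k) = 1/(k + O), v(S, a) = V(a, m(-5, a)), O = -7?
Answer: 49/400 ≈ 0.12250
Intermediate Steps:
m(M, Y) = -6 + 2*M
v(S, a) = a
F(k) = 1/(-7 + k) (F(k) = 1/(k - 7) = 1/(-7 + k))
Z(f) = 1/(-1 + f)
(Z(v(H(6), -3)) + F(-3))² = (1/(-1 - 3) + 1/(-7 - 3))² = (1/(-4) + 1/(-10))² = (-¼ - ⅒)² = (-7/20)² = 49/400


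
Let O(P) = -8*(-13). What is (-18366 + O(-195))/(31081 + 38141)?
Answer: -9131/34611 ≈ -0.26382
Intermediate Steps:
O(P) = 104
(-18366 + O(-195))/(31081 + 38141) = (-18366 + 104)/(31081 + 38141) = -18262/69222 = -18262*1/69222 = -9131/34611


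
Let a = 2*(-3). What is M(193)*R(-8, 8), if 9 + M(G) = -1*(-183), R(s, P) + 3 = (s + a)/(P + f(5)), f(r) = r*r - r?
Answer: -609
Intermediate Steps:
f(r) = r**2 - r
a = -6
R(s, P) = -3 + (-6 + s)/(20 + P) (R(s, P) = -3 + (s - 6)/(P + 5*(-1 + 5)) = -3 + (-6 + s)/(P + 5*4) = -3 + (-6 + s)/(P + 20) = -3 + (-6 + s)/(20 + P))
M(G) = 174 (M(G) = -9 - 1*(-183) = -9 + 183 = 174)
M(193)*R(-8, 8) = 174*((-66 - 8 - 3*8)/(20 + 8)) = 174*((-66 - 8 - 24)/28) = 174*((1/28)*(-98)) = 174*(-7/2) = -609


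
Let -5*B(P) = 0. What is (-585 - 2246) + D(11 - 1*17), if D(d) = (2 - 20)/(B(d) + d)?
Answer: -2828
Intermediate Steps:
B(P) = 0 (B(P) = -⅕*0 = 0)
D(d) = -18/d (D(d) = (2 - 20)/(0 + d) = -18/d)
(-585 - 2246) + D(11 - 1*17) = (-585 - 2246) - 18/(11 - 1*17) = -2831 - 18/(11 - 17) = -2831 - 18/(-6) = -2831 - 18*(-⅙) = -2831 + 3 = -2828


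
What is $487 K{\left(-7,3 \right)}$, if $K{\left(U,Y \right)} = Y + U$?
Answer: $-1948$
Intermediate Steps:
$K{\left(U,Y \right)} = U + Y$
$487 K{\left(-7,3 \right)} = 487 \left(-7 + 3\right) = 487 \left(-4\right) = -1948$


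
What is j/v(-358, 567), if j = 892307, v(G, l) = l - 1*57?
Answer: 892307/510 ≈ 1749.6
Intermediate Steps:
v(G, l) = -57 + l (v(G, l) = l - 57 = -57 + l)
j/v(-358, 567) = 892307/(-57 + 567) = 892307/510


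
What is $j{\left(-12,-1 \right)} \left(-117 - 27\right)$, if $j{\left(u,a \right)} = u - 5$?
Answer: $2448$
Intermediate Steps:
$j{\left(u,a \right)} = -5 + u$
$j{\left(-12,-1 \right)} \left(-117 - 27\right) = \left(-5 - 12\right) \left(-117 - 27\right) = \left(-17\right) \left(-144\right) = 2448$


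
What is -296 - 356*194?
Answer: -69360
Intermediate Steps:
-296 - 356*194 = -296 - 69064 = -69360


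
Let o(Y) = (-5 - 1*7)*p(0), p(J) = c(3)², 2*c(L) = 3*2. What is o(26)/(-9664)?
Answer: 27/2416 ≈ 0.011175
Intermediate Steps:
c(L) = 3 (c(L) = (3*2)/2 = (½)*6 = 3)
p(J) = 9 (p(J) = 3² = 9)
o(Y) = -108 (o(Y) = (-5 - 1*7)*9 = (-5 - 7)*9 = -12*9 = -108)
o(26)/(-9664) = -108/(-9664) = -108*(-1/9664) = 27/2416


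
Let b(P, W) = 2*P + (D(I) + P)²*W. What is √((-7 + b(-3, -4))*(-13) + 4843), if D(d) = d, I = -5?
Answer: 2*√2085 ≈ 91.324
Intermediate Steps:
b(P, W) = 2*P + W*(-5 + P)² (b(P, W) = 2*P + (-5 + P)²*W = 2*P + W*(-5 + P)²)
√((-7 + b(-3, -4))*(-13) + 4843) = √((-7 + (2*(-3) - 4*(-5 - 3)²))*(-13) + 4843) = √((-7 + (-6 - 4*(-8)²))*(-13) + 4843) = √((-7 + (-6 - 4*64))*(-13) + 4843) = √((-7 + (-6 - 256))*(-13) + 4843) = √((-7 - 262)*(-13) + 4843) = √(-269*(-13) + 4843) = √(3497 + 4843) = √8340 = 2*√2085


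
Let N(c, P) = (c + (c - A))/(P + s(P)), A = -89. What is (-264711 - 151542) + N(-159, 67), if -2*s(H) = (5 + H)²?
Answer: -1051038596/2525 ≈ -4.1625e+5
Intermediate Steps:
s(H) = -(5 + H)²/2
N(c, P) = (89 + 2*c)/(P - (5 + P)²/2) (N(c, P) = (c + (c - 1*(-89)))/(P - (5 + P)²/2) = (c + (c + 89))/(P - (5 + P)²/2) = (c + (89 + c))/(P - (5 + P)²/2) = (89 + 2*c)/(P - (5 + P)²/2))
(-264711 - 151542) + N(-159, 67) = (-264711 - 151542) + 2*(89 + 2*(-159))/(-(5 + 67)² + 2*67) = -416253 + 2*(89 - 318)/(-1*72² + 134) = -416253 + 2*(-229)/(-1*5184 + 134) = -416253 + 2*(-229)/(-5184 + 134) = -416253 + 2*(-229)/(-5050) = -416253 + 2*(-1/5050)*(-229) = -416253 + 229/2525 = -1051038596/2525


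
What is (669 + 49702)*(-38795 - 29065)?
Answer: -3418176060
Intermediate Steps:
(669 + 49702)*(-38795 - 29065) = 50371*(-67860) = -3418176060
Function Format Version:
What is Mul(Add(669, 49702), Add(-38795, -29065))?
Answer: -3418176060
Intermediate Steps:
Mul(Add(669, 49702), Add(-38795, -29065)) = Mul(50371, -67860) = -3418176060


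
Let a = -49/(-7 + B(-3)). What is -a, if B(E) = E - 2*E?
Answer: -49/4 ≈ -12.250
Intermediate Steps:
B(E) = -E
a = 49/4 (a = -49/(-7 - 1*(-3)) = -49/(-7 + 3) = -49/(-4) = -49*(-1/4) = 49/4 ≈ 12.250)
-a = -1*49/4 = -49/4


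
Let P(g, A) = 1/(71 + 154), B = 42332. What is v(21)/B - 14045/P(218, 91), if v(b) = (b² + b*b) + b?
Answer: -133774410597/42332 ≈ -3.1601e+6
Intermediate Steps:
v(b) = b + 2*b² (v(b) = (b² + b²) + b = 2*b² + b = b + 2*b²)
P(g, A) = 1/225
v(21)/B - 14045/P(218, 91) = (21*(1 + 2*21))/42332 - 14045/1/225 = (21*(1 + 42))*(1/42332) - 14045*225 = (21*43)*(1/42332) - 3160125 = 903*(1/42332) - 3160125 = 903/42332 - 3160125 = -133774410597/42332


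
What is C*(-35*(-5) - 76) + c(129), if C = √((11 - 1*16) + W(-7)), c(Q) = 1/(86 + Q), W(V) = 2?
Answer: 1/215 + 99*I*√3 ≈ 0.0046512 + 171.47*I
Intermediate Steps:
C = I*√3 (C = √((11 - 1*16) + 2) = √((11 - 16) + 2) = √(-5 + 2) = √(-3) = I*√3 ≈ 1.732*I)
C*(-35*(-5) - 76) + c(129) = (I*√3)*(-35*(-5) - 76) + 1/(86 + 129) = (I*√3)*(175 - 76) + 1/215 = (I*√3)*99 + 1/215 = 99*I*√3 + 1/215 = 1/215 + 99*I*√3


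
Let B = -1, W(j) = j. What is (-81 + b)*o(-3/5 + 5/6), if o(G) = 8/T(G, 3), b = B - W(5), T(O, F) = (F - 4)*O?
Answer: 20880/7 ≈ 2982.9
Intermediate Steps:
T(O, F) = O*(-4 + F) (T(O, F) = (-4 + F)*O = O*(-4 + F))
b = -6 (b = -1 - 1*5 = -1 - 5 = -6)
o(G) = -8/G (o(G) = 8/((G*(-4 + 3))) = 8/((G*(-1))) = 8/((-G)) = 8*(-1/G) = -8/G)
(-81 + b)*o(-3/5 + 5/6) = (-81 - 6)*(-8/(-3/5 + 5/6)) = -(-696)/(-3*⅕ + 5*(⅙)) = -(-696)/(-⅗ + ⅚) = -(-696)/7/30 = -(-696)*30/7 = -87*(-240/7) = 20880/7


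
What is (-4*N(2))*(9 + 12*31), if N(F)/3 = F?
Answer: -9144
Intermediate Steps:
N(F) = 3*F
(-4*N(2))*(9 + 12*31) = (-12*2)*(9 + 12*31) = (-4*6)*(9 + 372) = -24*381 = -9144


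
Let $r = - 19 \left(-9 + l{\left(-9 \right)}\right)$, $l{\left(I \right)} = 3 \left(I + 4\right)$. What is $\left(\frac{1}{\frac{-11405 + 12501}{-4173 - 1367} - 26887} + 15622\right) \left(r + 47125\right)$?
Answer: $\frac{27679963544700073}{37238769} \approx 7.4331 \cdot 10^{8}$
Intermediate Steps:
$l{\left(I \right)} = 12 + 3 I$ ($l{\left(I \right)} = 3 \left(4 + I\right) = 12 + 3 I$)
$r = 456$ ($r = - 19 \left(-9 + \left(12 + 3 \left(-9\right)\right)\right) = - 19 \left(-9 + \left(12 - 27\right)\right) = - 19 \left(-9 - 15\right) = \left(-19\right) \left(-24\right) = 456$)
$\left(\frac{1}{\frac{-11405 + 12501}{-4173 - 1367} - 26887} + 15622\right) \left(r + 47125\right) = \left(\frac{1}{\frac{-11405 + 12501}{-4173 - 1367} - 26887} + 15622\right) \left(456 + 47125\right) = \left(\frac{1}{\frac{1096}{-5540} - 26887} + 15622\right) 47581 = \left(\frac{1}{1096 \left(- \frac{1}{5540}\right) - 26887} + 15622\right) 47581 = \left(\frac{1}{- \frac{274}{1385} - 26887} + 15622\right) 47581 = \left(\frac{1}{- \frac{37238769}{1385}} + 15622\right) 47581 = \left(- \frac{1385}{37238769} + 15622\right) 47581 = \frac{581744047933}{37238769} \cdot 47581 = \frac{27679963544700073}{37238769}$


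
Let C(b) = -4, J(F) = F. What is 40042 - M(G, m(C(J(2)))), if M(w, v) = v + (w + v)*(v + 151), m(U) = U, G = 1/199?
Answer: 8086019/199 ≈ 40633.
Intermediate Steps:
G = 1/199 ≈ 0.0050251
M(w, v) = v + (151 + v)*(v + w) (M(w, v) = v + (v + w)*(151 + v) = v + (151 + v)*(v + w))
40042 - M(G, m(C(J(2)))) = 40042 - ((-4)² + 151*(1/199) + 152*(-4) - 4*1/199) = 40042 - (16 + 151/199 - 608 - 4/199) = 40042 - 1*(-117661/199) = 40042 + 117661/199 = 8086019/199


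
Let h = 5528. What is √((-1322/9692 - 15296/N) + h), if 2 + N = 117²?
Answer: √24313801290215919866/66327202 ≈ 74.342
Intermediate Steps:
N = 13687 (N = -2 + 117² = -2 + 13689 = 13687)
√((-1322/9692 - 15296/N) + h) = √((-1322/9692 - 15296/13687) + 5528) = √((-1322*1/9692 - 15296*1/13687) + 5528) = √((-661/4846 - 15296/13687) + 5528) = √(-83171523/66327202 + 5528) = √(366573601133/66327202) = √24313801290215919866/66327202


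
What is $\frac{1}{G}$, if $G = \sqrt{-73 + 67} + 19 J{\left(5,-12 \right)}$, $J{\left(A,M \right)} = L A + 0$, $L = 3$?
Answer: $\frac{95}{27077} - \frac{i \sqrt{6}}{81231} \approx 0.0035085 - 3.0155 \cdot 10^{-5} i$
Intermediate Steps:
$J{\left(A,M \right)} = 3 A$ ($J{\left(A,M \right)} = 3 A + 0 = 3 A$)
$G = 285 + i \sqrt{6}$ ($G = \sqrt{-73 + 67} + 19 \cdot 3 \cdot 5 = \sqrt{-6} + 19 \cdot 15 = i \sqrt{6} + 285 = 285 + i \sqrt{6} \approx 285.0 + 2.4495 i$)
$\frac{1}{G} = \frac{1}{285 + i \sqrt{6}}$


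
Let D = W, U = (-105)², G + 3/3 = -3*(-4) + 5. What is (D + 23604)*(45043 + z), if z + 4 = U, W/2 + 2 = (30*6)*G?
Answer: 1646039040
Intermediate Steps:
G = 16 (G = -1 + (-3*(-4) + 5) = -1 + (12 + 5) = -1 + 17 = 16)
U = 11025
W = 5756 (W = -4 + 2*((30*6)*16) = -4 + 2*(180*16) = -4 + 2*2880 = -4 + 5760 = 5756)
z = 11021 (z = -4 + 11025 = 11021)
D = 5756
(D + 23604)*(45043 + z) = (5756 + 23604)*(45043 + 11021) = 29360*56064 = 1646039040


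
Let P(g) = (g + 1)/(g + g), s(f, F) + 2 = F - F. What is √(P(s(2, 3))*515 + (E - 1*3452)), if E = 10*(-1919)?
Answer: I*√90053/2 ≈ 150.04*I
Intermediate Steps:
E = -19190
s(f, F) = -2 (s(f, F) = -2 + (F - F) = -2 + 0 = -2)
P(g) = (1 + g)/(2*g) (P(g) = (1 + g)/((2*g)) = (1 + g)*(1/(2*g)) = (1 + g)/(2*g))
√(P(s(2, 3))*515 + (E - 1*3452)) = √(((½)*(1 - 2)/(-2))*515 + (-19190 - 1*3452)) = √(((½)*(-½)*(-1))*515 + (-19190 - 3452)) = √((¼)*515 - 22642) = √(515/4 - 22642) = √(-90053/4) = I*√90053/2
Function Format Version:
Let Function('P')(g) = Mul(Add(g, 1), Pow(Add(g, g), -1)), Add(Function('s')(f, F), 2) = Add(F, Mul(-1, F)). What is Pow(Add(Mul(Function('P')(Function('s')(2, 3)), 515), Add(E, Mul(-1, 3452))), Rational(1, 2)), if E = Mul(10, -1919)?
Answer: Mul(Rational(1, 2), I, Pow(90053, Rational(1, 2))) ≈ Mul(150.04, I)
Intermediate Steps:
E = -19190
Function('s')(f, F) = -2 (Function('s')(f, F) = Add(-2, Add(F, Mul(-1, F))) = Add(-2, 0) = -2)
Function('P')(g) = Mul(Rational(1, 2), Pow(g, -1), Add(1, g)) (Function('P')(g) = Mul(Add(1, g), Pow(Mul(2, g), -1)) = Mul(Add(1, g), Mul(Rational(1, 2), Pow(g, -1))) = Mul(Rational(1, 2), Pow(g, -1), Add(1, g)))
Pow(Add(Mul(Function('P')(Function('s')(2, 3)), 515), Add(E, Mul(-1, 3452))), Rational(1, 2)) = Pow(Add(Mul(Mul(Rational(1, 2), Pow(-2, -1), Add(1, -2)), 515), Add(-19190, Mul(-1, 3452))), Rational(1, 2)) = Pow(Add(Mul(Mul(Rational(1, 2), Rational(-1, 2), -1), 515), Add(-19190, -3452)), Rational(1, 2)) = Pow(Add(Mul(Rational(1, 4), 515), -22642), Rational(1, 2)) = Pow(Add(Rational(515, 4), -22642), Rational(1, 2)) = Pow(Rational(-90053, 4), Rational(1, 2)) = Mul(Rational(1, 2), I, Pow(90053, Rational(1, 2)))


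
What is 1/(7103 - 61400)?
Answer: -1/54297 ≈ -1.8417e-5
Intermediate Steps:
1/(7103 - 61400) = 1/(-54297) = -1/54297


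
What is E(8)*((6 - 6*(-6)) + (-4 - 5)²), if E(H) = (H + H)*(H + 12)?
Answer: 39360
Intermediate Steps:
E(H) = 2*H*(12 + H) (E(H) = (2*H)*(12 + H) = 2*H*(12 + H))
E(8)*((6 - 6*(-6)) + (-4 - 5)²) = (2*8*(12 + 8))*((6 - 6*(-6)) + (-4 - 5)²) = (2*8*20)*((6 + 36) + (-9)²) = 320*(42 + 81) = 320*123 = 39360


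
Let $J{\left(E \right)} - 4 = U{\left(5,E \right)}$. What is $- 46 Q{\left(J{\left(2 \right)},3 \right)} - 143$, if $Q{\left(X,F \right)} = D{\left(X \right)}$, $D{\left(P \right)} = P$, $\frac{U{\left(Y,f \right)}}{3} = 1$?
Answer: $-465$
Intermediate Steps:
$U{\left(Y,f \right)} = 3$ ($U{\left(Y,f \right)} = 3 \cdot 1 = 3$)
$J{\left(E \right)} = 7$ ($J{\left(E \right)} = 4 + 3 = 7$)
$Q{\left(X,F \right)} = X$
$- 46 Q{\left(J{\left(2 \right)},3 \right)} - 143 = \left(-46\right) 7 - 143 = -322 - 143 = -465$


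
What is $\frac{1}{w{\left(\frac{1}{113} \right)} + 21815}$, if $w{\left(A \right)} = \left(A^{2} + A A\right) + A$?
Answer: $\frac{12769}{278555850} \approx 4.584 \cdot 10^{-5}$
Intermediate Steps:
$w{\left(A \right)} = A + 2 A^{2}$ ($w{\left(A \right)} = \left(A^{2} + A^{2}\right) + A = 2 A^{2} + A = A + 2 A^{2}$)
$\frac{1}{w{\left(\frac{1}{113} \right)} + 21815} = \frac{1}{\frac{1 + \frac{2}{113}}{113} + 21815} = \frac{1}{\frac{1}{113} \cdot \frac{115}{113} + 21815} = \frac{1}{\frac{115}{12769} + 21815} = \frac{1}{\frac{278555850}{12769}} = \frac{12769}{278555850}$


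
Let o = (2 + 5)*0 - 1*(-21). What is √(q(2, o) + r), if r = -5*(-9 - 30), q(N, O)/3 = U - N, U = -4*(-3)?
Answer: 15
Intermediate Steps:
U = 12
o = 21 (o = 7*0 + 21 = 0 + 21 = 21)
q(N, O) = 36 - 3*N (q(N, O) = 3*(12 - N) = 36 - 3*N)
r = 195 (r = -5*(-39) = 195)
√(q(2, o) + r) = √((36 - 3*2) + 195) = √((36 - 6) + 195) = √(30 + 195) = √225 = 15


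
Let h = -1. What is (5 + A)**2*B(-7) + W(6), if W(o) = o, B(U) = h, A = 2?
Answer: -43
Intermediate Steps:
B(U) = -1
(5 + A)**2*B(-7) + W(6) = (5 + 2)**2*(-1) + 6 = 7**2*(-1) + 6 = 49*(-1) + 6 = -49 + 6 = -43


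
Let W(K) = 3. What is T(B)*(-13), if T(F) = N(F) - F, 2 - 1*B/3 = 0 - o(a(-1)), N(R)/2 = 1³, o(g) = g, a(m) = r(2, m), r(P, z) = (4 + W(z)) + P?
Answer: 403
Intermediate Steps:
r(P, z) = 7 + P (r(P, z) = (4 + 3) + P = 7 + P)
a(m) = 9 (a(m) = 7 + 2 = 9)
N(R) = 2 (N(R) = 2*1³ = 2*1 = 2)
B = 33 (B = 6 - 3*(0 - 1*9) = 6 - 3*(0 - 9) = 6 - 3*(-9) = 6 + 27 = 33)
T(F) = 2 - F
T(B)*(-13) = (2 - 1*33)*(-13) = (2 - 33)*(-13) = -31*(-13) = 403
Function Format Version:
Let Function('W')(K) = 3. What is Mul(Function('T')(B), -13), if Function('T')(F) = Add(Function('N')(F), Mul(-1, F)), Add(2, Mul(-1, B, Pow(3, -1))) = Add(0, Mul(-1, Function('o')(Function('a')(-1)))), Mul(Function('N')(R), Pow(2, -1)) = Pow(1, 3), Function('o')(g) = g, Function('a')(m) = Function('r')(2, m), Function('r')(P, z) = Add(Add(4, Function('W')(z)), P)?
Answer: 403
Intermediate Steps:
Function('r')(P, z) = Add(7, P) (Function('r')(P, z) = Add(Add(4, 3), P) = Add(7, P))
Function('a')(m) = 9 (Function('a')(m) = Add(7, 2) = 9)
Function('N')(R) = 2 (Function('N')(R) = Mul(2, Pow(1, 3)) = Mul(2, 1) = 2)
B = 33 (B = Add(6, Mul(-3, Add(0, Mul(-1, 9)))) = Add(6, Mul(-3, Add(0, -9))) = Add(6, Mul(-3, -9)) = Add(6, 27) = 33)
Function('T')(F) = Add(2, Mul(-1, F))
Mul(Function('T')(B), -13) = Mul(Add(2, Mul(-1, 33)), -13) = Mul(Add(2, -33), -13) = Mul(-31, -13) = 403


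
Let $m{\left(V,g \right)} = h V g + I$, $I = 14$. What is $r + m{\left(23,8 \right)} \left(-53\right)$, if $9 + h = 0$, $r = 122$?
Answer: $87148$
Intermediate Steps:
$h = -9$ ($h = -9 + 0 = -9$)
$m{\left(V,g \right)} = 14 - 9 V g$ ($m{\left(V,g \right)} = - 9 V g + 14 = 14 - 9 V g$)
$r + m{\left(23,8 \right)} \left(-53\right) = 122 + \left(14 - 207 \cdot 8\right) \left(-53\right) = 122 + \left(14 - 1656\right) \left(-53\right) = 122 - -87026 = 122 + 87026 = 87148$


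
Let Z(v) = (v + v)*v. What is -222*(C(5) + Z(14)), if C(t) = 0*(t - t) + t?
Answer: -88134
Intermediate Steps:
Z(v) = 2*v² (Z(v) = (2*v)*v = 2*v²)
C(t) = t (C(t) = 0*0 + t = 0 + t = t)
-222*(C(5) + Z(14)) = -222*(5 + 2*14²) = -222*(5 + 2*196) = -222*(5 + 392) = -222*397 = -88134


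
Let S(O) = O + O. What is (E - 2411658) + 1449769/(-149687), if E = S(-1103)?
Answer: -361325510337/149687 ≈ -2.4139e+6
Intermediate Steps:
S(O) = 2*O
E = -2206 (E = 2*(-1103) = -2206)
(E - 2411658) + 1449769/(-149687) = (-2206 - 2411658) + 1449769/(-149687) = -2413864 + 1449769*(-1/149687) = -2413864 - 1449769/149687 = -361325510337/149687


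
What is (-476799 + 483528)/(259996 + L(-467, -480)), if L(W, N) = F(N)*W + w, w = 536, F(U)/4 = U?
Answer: 2243/385724 ≈ 0.0058150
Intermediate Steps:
F(U) = 4*U
L(W, N) = 536 + 4*N*W (L(W, N) = (4*N)*W + 536 = 4*N*W + 536 = 536 + 4*N*W)
(-476799 + 483528)/(259996 + L(-467, -480)) = (-476799 + 483528)/(259996 + (536 + 4*(-480)*(-467))) = 6729/(259996 + (536 + 896640)) = 6729/(259996 + 897176) = 6729/1157172 = 6729*(1/1157172) = 2243/385724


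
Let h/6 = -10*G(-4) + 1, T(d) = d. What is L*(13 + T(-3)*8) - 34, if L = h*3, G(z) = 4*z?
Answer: -31912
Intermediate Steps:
h = 966 (h = 6*(-40*(-4) + 1) = 6*(-10*(-16) + 1) = 6*(160 + 1) = 6*161 = 966)
L = 2898 (L = 966*3 = 2898)
L*(13 + T(-3)*8) - 34 = 2898*(13 - 3*8) - 34 = 2898*(13 - 24) - 34 = 2898*(-11) - 34 = -31878 - 34 = -31912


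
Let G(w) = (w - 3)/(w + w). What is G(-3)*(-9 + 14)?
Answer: 5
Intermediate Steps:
G(w) = (-3 + w)/(2*w) (G(w) = (-3 + w)/((2*w)) = (-3 + w)*(1/(2*w)) = (-3 + w)/(2*w))
G(-3)*(-9 + 14) = ((½)*(-3 - 3)/(-3))*(-9 + 14) = ((½)*(-⅓)*(-6))*5 = 1*5 = 5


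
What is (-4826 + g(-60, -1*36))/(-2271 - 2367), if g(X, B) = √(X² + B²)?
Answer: 2413/2319 - 2*√34/773 ≈ 1.0254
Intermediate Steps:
g(X, B) = √(B² + X²)
(-4826 + g(-60, -1*36))/(-2271 - 2367) = (-4826 + √((-1*36)² + (-60)²))/(-2271 - 2367) = (-4826 + √((-36)² + 3600))/(-4638) = (-4826 + √(1296 + 3600))*(-1/4638) = (-4826 + √4896)*(-1/4638) = (-4826 + 12*√34)*(-1/4638) = 2413/2319 - 2*√34/773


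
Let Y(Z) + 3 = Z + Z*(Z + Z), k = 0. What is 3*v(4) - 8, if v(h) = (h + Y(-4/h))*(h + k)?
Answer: 16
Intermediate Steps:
Y(Z) = -3 + Z + 2*Z**2 (Y(Z) = -3 + (Z + Z*(Z + Z)) = -3 + (Z + Z*(2*Z)) = -3 + (Z + 2*Z**2) = -3 + Z + 2*Z**2)
v(h) = h*(-3 + h - 4/h + 32/h**2) (v(h) = (h + (-3 - 4/h + 2*(-4/h)**2))*(h + 0) = (h + (-3 - 4/h + 2*(16/h**2)))*h = (h + (-3 - 4/h + 32/h**2))*h = (-3 + h - 4/h + 32/h**2)*h = h*(-3 + h - 4/h + 32/h**2))
3*v(4) - 8 = 3*(-4 + 4**2 - 3*4 + 32/4) - 8 = 3*(-4 + 16 - 12 + 32*(1/4)) - 8 = 3*(-4 + 16 - 12 + 8) - 8 = 3*8 - 8 = 24 - 8 = 16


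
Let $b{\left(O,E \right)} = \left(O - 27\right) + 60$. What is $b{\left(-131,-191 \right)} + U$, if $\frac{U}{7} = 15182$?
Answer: $106176$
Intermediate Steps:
$U = 106274$ ($U = 7 \cdot 15182 = 106274$)
$b{\left(O,E \right)} = 33 + O$ ($b{\left(O,E \right)} = \left(-27 + O\right) + 60 = 33 + O$)
$b{\left(-131,-191 \right)} + U = \left(33 - 131\right) + 106274 = -98 + 106274 = 106176$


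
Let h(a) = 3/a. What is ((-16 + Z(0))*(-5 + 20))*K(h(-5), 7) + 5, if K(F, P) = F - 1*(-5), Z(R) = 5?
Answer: -721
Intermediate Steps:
K(F, P) = 5 + F (K(F, P) = F + 5 = 5 + F)
((-16 + Z(0))*(-5 + 20))*K(h(-5), 7) + 5 = ((-16 + 5)*(-5 + 20))*(5 + 3/(-5)) + 5 = (-11*15)*(5 + 3*(-⅕)) + 5 = -165*(5 - ⅗) + 5 = -165*22/5 + 5 = -726 + 5 = -721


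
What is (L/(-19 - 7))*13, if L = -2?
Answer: 1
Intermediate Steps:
(L/(-19 - 7))*13 = (-2/(-19 - 7))*13 = (-2/(-26))*13 = -1/26*(-2)*13 = (1/13)*13 = 1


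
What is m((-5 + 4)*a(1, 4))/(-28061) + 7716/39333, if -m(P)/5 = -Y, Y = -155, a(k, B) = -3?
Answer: 82333917/367907771 ≈ 0.22379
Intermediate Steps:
m(P) = -775 (m(P) = -(-5)*(-155) = -5*155 = -775)
m((-5 + 4)*a(1, 4))/(-28061) + 7716/39333 = -775/(-28061) + 7716/39333 = -775*(-1/28061) + 7716*(1/39333) = 775/28061 + 2572/13111 = 82333917/367907771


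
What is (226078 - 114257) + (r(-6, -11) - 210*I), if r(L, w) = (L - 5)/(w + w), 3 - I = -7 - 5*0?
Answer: 219443/2 ≈ 1.0972e+5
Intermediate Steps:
I = 10 (I = 3 - (-7 - 5*0) = 3 - (-7 + 0) = 3 - 1*(-7) = 3 + 7 = 10)
r(L, w) = (-5 + L)/(2*w) (r(L, w) = (-5 + L)/((2*w)) = (-5 + L)*(1/(2*w)) = (-5 + L)/(2*w))
(226078 - 114257) + (r(-6, -11) - 210*I) = (226078 - 114257) + ((½)*(-5 - 6)/(-11) - 210*10) = 111821 + ((½)*(-1/11)*(-11) - 2100) = 111821 + (½ - 2100) = 111821 - 4199/2 = 219443/2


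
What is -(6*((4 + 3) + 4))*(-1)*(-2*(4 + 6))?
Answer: -1320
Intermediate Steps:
-(6*((4 + 3) + 4))*(-1)*(-2*(4 + 6)) = -(6*(7 + 4))*(-1)*(-2*10) = -(6*11)*(-1)*(-20) = -66*(-1)*(-20) = -(-66)*(-20) = -1*1320 = -1320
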